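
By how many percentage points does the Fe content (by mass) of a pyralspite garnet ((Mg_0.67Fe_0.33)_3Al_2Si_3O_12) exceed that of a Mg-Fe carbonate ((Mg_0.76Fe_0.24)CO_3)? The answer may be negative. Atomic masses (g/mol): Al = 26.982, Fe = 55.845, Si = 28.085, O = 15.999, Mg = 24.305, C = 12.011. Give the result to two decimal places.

-1.86 percentage points

M((Mg_0.67Fe_0.33)_3Al_2Si_3O_12) = 434.347 g/mol, so wt% Fe = 55.287/434.347 × 100 = 12.73%.
M((Mg_0.76Fe_0.24)CO_3) = 91.883 g/mol, so wt% Fe = 13.403/91.883 × 100 = 14.59%.
12.73 − 14.59 = -1.86 pp.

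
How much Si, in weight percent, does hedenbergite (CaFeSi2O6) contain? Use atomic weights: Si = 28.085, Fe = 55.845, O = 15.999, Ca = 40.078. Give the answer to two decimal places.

Formula mass = 1*40.078 + 1*55.845 + 2*28.085 + 6*15.999 = 248.087 g/mol, of which 56.170 g is Si.
So Si makes up 56.170/248.087 = 0.2264 of the mass, i.e. 22.64%.

22.64 weight percent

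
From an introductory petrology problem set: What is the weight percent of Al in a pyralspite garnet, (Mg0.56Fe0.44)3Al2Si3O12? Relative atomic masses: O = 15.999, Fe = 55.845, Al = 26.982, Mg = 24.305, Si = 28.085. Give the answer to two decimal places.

M((Mg0.56Fe0.44)3Al2Si3O12) = 444.755 g/mol.
Al contributes 2 × 26.982 = 53.964 g per mole.
53.964/444.755 = 0.1213 → 12.13%.

12.13 mass %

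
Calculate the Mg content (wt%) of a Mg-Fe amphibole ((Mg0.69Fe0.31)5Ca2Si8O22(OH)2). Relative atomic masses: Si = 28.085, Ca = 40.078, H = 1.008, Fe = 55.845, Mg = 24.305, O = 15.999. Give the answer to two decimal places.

9.74 wt%

Formula mass = 3.45*24.305 + 1.55*55.845 + 2*40.078 + 8*28.085 + 24*15.999 + 2*1.008 = 861.240 g/mol, of which 83.852 g is Mg.
So Mg makes up 83.852/861.240 = 0.0974 of the mass, i.e. 9.74%.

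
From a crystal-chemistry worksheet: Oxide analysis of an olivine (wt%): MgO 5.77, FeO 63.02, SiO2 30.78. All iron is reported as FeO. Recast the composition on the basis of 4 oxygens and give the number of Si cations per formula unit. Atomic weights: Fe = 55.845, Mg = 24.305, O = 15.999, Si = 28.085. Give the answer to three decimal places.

1.002 Si apfu

MgO (M=40.304): mol = 0.14316; Mg = 0.14316, O = 0.14316.
FeO (M=71.844): mol = 0.87718; Fe = 0.87718, O = 0.87718.
SiO2 (M=60.083): mol = 0.51229; Si = 0.51229, O = 1.02458.
ΣO = 2.04492; factor = 4/ΣO = 1.95607.
Si apfu = 0.51229 × 1.95607 = 1.002.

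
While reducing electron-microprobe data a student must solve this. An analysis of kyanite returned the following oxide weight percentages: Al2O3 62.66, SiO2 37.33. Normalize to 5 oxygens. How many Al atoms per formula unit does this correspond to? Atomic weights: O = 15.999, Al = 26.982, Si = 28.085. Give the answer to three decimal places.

1.991 Al apfu

Al2O3 (M=101.961): mol = 0.61455; Al = 1.22910, O = 1.84365.
SiO2 (M=60.083): mol = 0.62131; Si = 0.62131, O = 1.24262.
ΣO = 3.08627; factor = 5/ΣO = 1.62008.
Al apfu = 1.22910 × 1.62008 = 1.991.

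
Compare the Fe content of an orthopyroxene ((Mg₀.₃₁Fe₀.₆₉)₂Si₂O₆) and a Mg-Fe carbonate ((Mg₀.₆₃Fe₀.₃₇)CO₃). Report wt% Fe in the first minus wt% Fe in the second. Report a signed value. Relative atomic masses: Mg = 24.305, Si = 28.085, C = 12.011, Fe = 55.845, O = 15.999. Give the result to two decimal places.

First mineral: 77.066 g Fe in 244.299 g formula = 31.55 wt% Fe.
Second mineral: 20.663 g Fe in 95.983 g formula = 21.53 wt% Fe.
31.55% − 21.53% gives a difference of 10.02 percentage points.

10.02 percentage points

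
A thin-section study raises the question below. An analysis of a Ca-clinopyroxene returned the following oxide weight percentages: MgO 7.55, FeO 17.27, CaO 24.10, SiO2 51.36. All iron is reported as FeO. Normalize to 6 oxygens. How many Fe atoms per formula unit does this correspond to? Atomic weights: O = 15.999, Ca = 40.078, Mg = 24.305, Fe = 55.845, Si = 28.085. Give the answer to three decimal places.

MgO (M=40.304): mol = 0.18733; Mg = 0.18733, O = 0.18733.
FeO (M=71.844): mol = 0.24038; Fe = 0.24038, O = 0.24038.
CaO (M=56.077): mol = 0.42977; Ca = 0.42977, O = 0.42977.
SiO2 (M=60.083): mol = 0.85482; Si = 0.85482, O = 1.70964.
ΣO = 2.56712; factor = 6/ΣO = 2.33725.
Fe apfu = 0.24038 × 2.33725 = 0.562.

0.562 Fe apfu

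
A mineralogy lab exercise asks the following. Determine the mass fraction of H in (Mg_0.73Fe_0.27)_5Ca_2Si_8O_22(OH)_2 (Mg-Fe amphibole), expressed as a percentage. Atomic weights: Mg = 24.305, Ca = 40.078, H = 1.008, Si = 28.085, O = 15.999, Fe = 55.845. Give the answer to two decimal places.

0.24 weight percent

M((Mg_0.73Fe_0.27)_5Ca_2Si_8O_22(OH)_2) = 854.932 g/mol.
H contributes 2 × 1.008 = 2.016 g per mole.
2.016/854.932 = 0.0024 → 0.24%.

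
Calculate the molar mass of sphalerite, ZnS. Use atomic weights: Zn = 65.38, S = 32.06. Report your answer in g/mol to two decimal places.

M = 1×65.38 + 1×32.06

97.44 g/mol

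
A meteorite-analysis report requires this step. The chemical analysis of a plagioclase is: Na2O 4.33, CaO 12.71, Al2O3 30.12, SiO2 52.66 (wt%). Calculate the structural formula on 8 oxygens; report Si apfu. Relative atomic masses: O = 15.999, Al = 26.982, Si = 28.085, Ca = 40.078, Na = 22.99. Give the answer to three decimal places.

Na2O: 4.33/61.979 = 0.06986 mol → 0.13972 mol Na, 0.06986 mol O.
CaO: 12.71/56.077 = 0.22665 mol → 0.22665 mol Ca, 0.22665 mol O.
Al2O3: 30.12/101.961 = 0.29541 mol → 0.59082 mol Al, 0.88623 mol O.
SiO2: 52.66/60.083 = 0.87645 mol → 0.87645 mol Si, 1.75290 mol O.
Total oxygen = 2.93564 mol. Normalization factor = 8/2.93564 = 2.72513.
Si per 8 O = 0.87645 × 2.72513 = 2.388.

2.388 Si apfu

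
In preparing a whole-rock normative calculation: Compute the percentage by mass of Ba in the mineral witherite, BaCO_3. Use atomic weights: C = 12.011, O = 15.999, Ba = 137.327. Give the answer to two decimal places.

M(BaCO_3) = 197.335 g/mol.
Ba contributes 1 × 137.327 = 137.327 g per mole.
137.327/197.335 = 0.6959 → 69.59%.

69.59 wt%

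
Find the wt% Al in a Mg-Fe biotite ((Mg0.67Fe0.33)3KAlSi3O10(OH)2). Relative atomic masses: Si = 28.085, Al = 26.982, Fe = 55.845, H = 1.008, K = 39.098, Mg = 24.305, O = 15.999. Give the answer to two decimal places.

6.02 mass %

M((Mg0.67Fe0.33)3KAlSi3O10(OH)2) = 448.479 g/mol.
Al contributes 1 × 26.982 = 26.982 g per mole.
26.982/448.479 = 0.0602 → 6.02%.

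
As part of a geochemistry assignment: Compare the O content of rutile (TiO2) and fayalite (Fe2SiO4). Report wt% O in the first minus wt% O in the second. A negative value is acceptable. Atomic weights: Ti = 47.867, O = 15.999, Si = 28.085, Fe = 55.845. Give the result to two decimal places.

First mineral: 31.998 g O in 79.865 g formula = 40.07 wt% O.
Second mineral: 63.996 g O in 203.771 g formula = 31.41 wt% O.
40.07% − 31.41% gives a difference of 8.66 percentage points.

8.66 percentage points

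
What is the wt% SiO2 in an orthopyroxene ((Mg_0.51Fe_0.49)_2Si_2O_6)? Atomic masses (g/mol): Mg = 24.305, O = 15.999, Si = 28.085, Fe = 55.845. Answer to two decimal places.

51.87 wt%

Formula mass = 231.683 g/mol.
2 Si → 2.0000 mol SiO2 per formula unit; M(SiO2) = 60.083, so SiO2 mass = 120.166 g.
120.166/231.683 × 100 = 51.87 wt%.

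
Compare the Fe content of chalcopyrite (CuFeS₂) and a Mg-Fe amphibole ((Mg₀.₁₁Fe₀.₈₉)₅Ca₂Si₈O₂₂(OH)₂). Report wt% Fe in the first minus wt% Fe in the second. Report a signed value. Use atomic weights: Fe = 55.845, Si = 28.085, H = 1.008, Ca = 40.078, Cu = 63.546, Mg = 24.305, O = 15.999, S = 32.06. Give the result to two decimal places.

First mineral: 55.845 g Fe in 183.511 g formula = 30.43 wt% Fe.
Second mineral: 248.510 g Fe in 952.706 g formula = 26.08 wt% Fe.
30.43% − 26.08% gives a difference of 4.35 percentage points.

4.35 percentage points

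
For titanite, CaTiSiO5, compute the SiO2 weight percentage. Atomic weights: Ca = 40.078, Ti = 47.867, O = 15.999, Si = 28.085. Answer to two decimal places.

Molar mass of CaTiSiO5 = 1·40.078 + 1·47.867 + 1·28.085 + 5·15.999 = 196.025 g/mol.
Each formula unit contains 1 Si, equivalent to 1/1 = 1.0000 mol SiO2.
M(SiO2) = 1×28.085 + 2×15.999 = 60.083 g/mol.
Mass of SiO2 per formula unit = 1.0000 × 60.083 = 60.083 g.
SiO2 wt% = 60.083 / 196.025 × 100 = 30.65%.

30.65 wt%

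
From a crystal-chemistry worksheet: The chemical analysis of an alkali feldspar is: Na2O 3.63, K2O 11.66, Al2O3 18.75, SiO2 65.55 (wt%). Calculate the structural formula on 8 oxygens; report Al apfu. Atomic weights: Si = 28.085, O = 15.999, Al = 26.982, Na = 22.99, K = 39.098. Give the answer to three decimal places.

Na2O: 3.63/61.979 = 0.05857 mol → 0.11714 mol Na, 0.05857 mol O.
K2O: 11.66/94.195 = 0.12379 mol → 0.24758 mol K, 0.12379 mol O.
Al2O3: 18.75/101.961 = 0.18389 mol → 0.36778 mol Al, 0.55167 mol O.
SiO2: 65.55/60.083 = 1.09099 mol → 1.09099 mol Si, 2.18198 mol O.
Total oxygen = 2.91601 mol. Normalization factor = 8/2.91601 = 2.74347.
Al per 8 O = 0.36778 × 2.74347 = 1.009.

1.009 Al apfu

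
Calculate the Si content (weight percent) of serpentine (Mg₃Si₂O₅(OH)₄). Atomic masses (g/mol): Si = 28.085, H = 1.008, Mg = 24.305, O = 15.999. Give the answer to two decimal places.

20.27 weight percent

Molar mass of Mg₃Si₂O₅(OH)₄: 3*24.305 + 2*28.085 + 9*15.999 + 4*1.008 = 277.108 g/mol.
Mass of Si per formula unit: 2 × 28.085 = 56.170 g.
Weight fraction Si = 56.170 / 277.108 = 0.2027.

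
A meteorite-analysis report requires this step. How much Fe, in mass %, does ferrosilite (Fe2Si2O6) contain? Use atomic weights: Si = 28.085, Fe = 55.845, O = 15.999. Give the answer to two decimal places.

42.33 mass %

Formula mass = 2*55.845 + 2*28.085 + 6*15.999 = 263.854 g/mol, of which 111.690 g is Fe.
So Fe makes up 111.690/263.854 = 0.4233 of the mass, i.e. 42.33%.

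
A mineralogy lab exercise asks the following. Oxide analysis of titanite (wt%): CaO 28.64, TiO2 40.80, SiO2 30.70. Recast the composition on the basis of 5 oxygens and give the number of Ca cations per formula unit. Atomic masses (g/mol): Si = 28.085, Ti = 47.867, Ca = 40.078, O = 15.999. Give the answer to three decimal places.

CaO (M=56.077): mol = 0.51073; Ca = 0.51073, O = 0.51073.
TiO2 (M=79.865): mol = 0.51086; Ti = 0.51086, O = 1.02172.
SiO2 (M=60.083): mol = 0.51096; Si = 0.51096, O = 1.02192.
ΣO = 2.55437; factor = 5/ΣO = 1.95743.
Ca apfu = 0.51073 × 1.95743 = 1.000.

1.000 Ca apfu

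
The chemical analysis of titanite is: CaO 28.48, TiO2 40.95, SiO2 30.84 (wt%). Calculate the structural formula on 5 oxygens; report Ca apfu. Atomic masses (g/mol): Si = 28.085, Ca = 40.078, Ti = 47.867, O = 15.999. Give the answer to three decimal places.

0.992 Ca apfu

28.48 wt% CaO ÷ 56.077 g/mol = 0.50787 mol, giving 0.50787 Ca and 0.50787 O.
40.95 wt% TiO2 ÷ 79.865 g/mol = 0.51274 mol, giving 0.51274 Ti and 1.02548 O.
30.84 wt% SiO2 ÷ 60.083 g/mol = 0.51329 mol, giving 0.51329 Si and 1.02658 O.
Oxygen sums to 2.55993; scaling by 5/2.55993 = 1.95318 puts the formula on 5 O.
Ca: 0.50787 × 1.95318 = 0.992 atoms per formula unit.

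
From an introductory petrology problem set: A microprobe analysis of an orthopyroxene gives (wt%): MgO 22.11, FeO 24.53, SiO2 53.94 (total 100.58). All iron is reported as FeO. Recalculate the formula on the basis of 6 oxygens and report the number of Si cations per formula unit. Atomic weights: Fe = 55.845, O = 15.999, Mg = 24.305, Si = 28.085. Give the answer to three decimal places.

2.006 Si apfu

22.11 wt% MgO ÷ 40.304 g/mol = 0.54858 mol, giving 0.54858 Mg and 0.54858 O.
24.53 wt% FeO ÷ 71.844 g/mol = 0.34143 mol, giving 0.34143 Fe and 0.34143 O.
53.94 wt% SiO2 ÷ 60.083 g/mol = 0.89776 mol, giving 0.89776 Si and 1.79552 O.
Oxygen sums to 2.68553; scaling by 6/2.68553 = 2.23420 puts the formula on 6 O.
Si: 0.89776 × 2.23420 = 2.006 atoms per formula unit.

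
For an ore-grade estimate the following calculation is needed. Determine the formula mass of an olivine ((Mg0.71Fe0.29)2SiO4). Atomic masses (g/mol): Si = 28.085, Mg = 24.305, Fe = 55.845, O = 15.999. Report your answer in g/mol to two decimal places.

Mg: 1.42 × 24.305 = 34.5131
Fe: 0.58 × 55.845 = 32.3901
Si: 1 × 28.085 = 28.0850
O: 4 × 15.999 = 63.9960
Summing the contributions gives the formula mass.

158.98 g/mol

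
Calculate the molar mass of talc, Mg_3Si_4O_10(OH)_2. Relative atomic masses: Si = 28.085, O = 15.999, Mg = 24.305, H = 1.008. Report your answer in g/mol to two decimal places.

379.26 g/mol

M = 3(24.305) + 4(28.085) + 12(15.999) + 2(1.008)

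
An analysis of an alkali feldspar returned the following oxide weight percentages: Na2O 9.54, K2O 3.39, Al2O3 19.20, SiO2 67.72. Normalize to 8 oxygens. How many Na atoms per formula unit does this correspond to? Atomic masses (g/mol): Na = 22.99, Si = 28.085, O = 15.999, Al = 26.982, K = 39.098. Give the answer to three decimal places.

0.818 Na apfu

Na2O (M=61.979): mol = 0.15392; Na = 0.30784, O = 0.15392.
K2O (M=94.195): mol = 0.03599; K = 0.07198, O = 0.03599.
Al2O3 (M=101.961): mol = 0.18831; Al = 0.37662, O = 0.56493.
SiO2 (M=60.083): mol = 1.12711; Si = 1.12711, O = 2.25422.
ΣO = 3.00906; factor = 8/ΣO = 2.65864.
Na apfu = 0.30784 × 2.65864 = 0.818.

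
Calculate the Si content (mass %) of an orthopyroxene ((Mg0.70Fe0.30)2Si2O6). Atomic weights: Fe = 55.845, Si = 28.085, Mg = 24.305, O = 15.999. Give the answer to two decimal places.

Formula mass = 1.40·24.305 + 0.60·55.845 + 2·28.085 + 6·15.999 = 219.698 g/mol, of which 56.170 g is Si.
So Si makes up 56.170/219.698 = 0.2557 of the mass, i.e. 25.57%.

25.57 mass %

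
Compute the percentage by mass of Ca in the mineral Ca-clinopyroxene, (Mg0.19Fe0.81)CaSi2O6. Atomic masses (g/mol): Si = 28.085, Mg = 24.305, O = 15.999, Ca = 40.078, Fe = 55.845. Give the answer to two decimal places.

16.55 weight percent

Formula mass = 0.19*24.305 + 0.81*55.845 + 1*40.078 + 2*28.085 + 6*15.999 = 242.094 g/mol, of which 40.078 g is Ca.
So Ca makes up 40.078/242.094 = 0.1655 of the mass, i.e. 16.55%.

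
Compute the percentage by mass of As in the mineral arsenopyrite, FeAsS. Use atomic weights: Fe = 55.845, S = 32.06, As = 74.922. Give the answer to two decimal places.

M(FeAsS) = 162.827 g/mol.
As contributes 1 × 74.922 = 74.922 g per mole.
74.922/162.827 = 0.4601 → 46.01%.

46.01 mass %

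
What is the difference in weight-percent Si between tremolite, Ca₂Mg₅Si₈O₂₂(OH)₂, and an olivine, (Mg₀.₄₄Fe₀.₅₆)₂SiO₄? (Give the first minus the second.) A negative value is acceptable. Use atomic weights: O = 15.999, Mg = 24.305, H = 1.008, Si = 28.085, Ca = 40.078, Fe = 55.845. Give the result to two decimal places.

M(Ca₂Mg₅Si₈O₂₂(OH)₂) = 812.353 g/mol, so wt% Si = 224.680/812.353 × 100 = 27.66%.
M((Mg₀.₄₄Fe₀.₅₆)₂SiO₄) = 176.016 g/mol, so wt% Si = 28.085/176.016 × 100 = 15.96%.
27.66 − 15.96 = 11.70 pp.

11.70 percentage points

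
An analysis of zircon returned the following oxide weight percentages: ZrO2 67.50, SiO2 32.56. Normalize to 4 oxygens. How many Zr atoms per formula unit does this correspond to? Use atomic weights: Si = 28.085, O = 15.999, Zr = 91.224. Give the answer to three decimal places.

1.005 Zr apfu

67.50 wt% ZrO2 ÷ 123.222 g/mol = 0.54779 mol, giving 0.54779 Zr and 1.09558 O.
32.56 wt% SiO2 ÷ 60.083 g/mol = 0.54192 mol, giving 0.54192 Si and 1.08384 O.
Oxygen sums to 2.17942; scaling by 4/2.17942 = 1.83535 puts the formula on 4 O.
Zr: 0.54779 × 1.83535 = 1.005 atoms per formula unit.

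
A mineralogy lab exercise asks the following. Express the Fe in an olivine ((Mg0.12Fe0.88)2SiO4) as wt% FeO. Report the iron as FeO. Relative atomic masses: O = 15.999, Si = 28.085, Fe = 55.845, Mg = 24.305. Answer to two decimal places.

64.45 wt%

Molar mass of (Mg0.12Fe0.88)2SiO4 = 0.24*24.305 + 1.76*55.845 + 1*28.085 + 4*15.999 = 196.201 g/mol.
Each formula unit contains 1.76 Fe, equivalent to 1.76/1 = 1.7600 mol FeO.
M(FeO) = 1×55.845 + 1×15.999 = 71.844 g/mol.
Mass of FeO per formula unit = 1.7600 × 71.844 = 126.445 g.
FeO wt% = 126.445 / 196.201 × 100 = 64.45%.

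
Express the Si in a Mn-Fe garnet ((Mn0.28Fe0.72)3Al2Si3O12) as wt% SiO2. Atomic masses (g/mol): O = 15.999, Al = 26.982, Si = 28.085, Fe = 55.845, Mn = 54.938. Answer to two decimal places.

Formula mass = 496.980 g/mol.
3 Si → 3.0000 mol SiO2 per formula unit; M(SiO2) = 60.083, so SiO2 mass = 180.249 g.
180.249/496.980 × 100 = 36.27 wt%.

36.27 wt%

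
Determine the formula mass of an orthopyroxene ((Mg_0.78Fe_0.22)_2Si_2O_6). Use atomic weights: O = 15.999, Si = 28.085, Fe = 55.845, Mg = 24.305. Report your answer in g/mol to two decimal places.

214.65 g/mol

The formula mass is the sum 1.56·24.305 + 0.44·55.845 + 2·28.085 + 6·15.999.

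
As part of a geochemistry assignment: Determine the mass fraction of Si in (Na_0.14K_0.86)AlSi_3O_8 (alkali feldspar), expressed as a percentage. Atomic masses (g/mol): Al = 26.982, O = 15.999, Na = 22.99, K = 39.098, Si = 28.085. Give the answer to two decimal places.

M((Na_0.14K_0.86)AlSi_3O_8) = 276.072 g/mol.
Si contributes 3 × 28.085 = 84.255 g per mole.
84.255/276.072 = 0.3052 → 30.52%.

30.52 mass %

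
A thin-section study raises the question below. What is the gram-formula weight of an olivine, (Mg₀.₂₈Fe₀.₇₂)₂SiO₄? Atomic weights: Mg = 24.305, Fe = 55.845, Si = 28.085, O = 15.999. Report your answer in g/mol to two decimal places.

The formula mass is the sum 0.56(24.305) + 1.44(55.845) + 1(28.085) + 4(15.999).

186.11 g/mol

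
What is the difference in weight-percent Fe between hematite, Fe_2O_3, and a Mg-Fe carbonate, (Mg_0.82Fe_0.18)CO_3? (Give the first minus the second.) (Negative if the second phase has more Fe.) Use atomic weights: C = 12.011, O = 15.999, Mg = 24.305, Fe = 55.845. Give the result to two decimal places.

58.77 percentage points

M(Fe_2O_3) = 159.687 g/mol, so wt% Fe = 111.690/159.687 × 100 = 69.94%.
M((Mg_0.82Fe_0.18)CO_3) = 89.990 g/mol, so wt% Fe = 10.052/89.990 × 100 = 11.17%.
69.94 − 11.17 = 58.77 pp.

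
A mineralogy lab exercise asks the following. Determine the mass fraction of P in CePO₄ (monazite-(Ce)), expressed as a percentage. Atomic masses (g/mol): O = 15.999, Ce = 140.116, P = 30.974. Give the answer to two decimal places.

M(CePO₄) = 235.086 g/mol.
P contributes 1 × 30.974 = 30.974 g per mole.
30.974/235.086 = 0.1318 → 13.18%.

13.18 wt%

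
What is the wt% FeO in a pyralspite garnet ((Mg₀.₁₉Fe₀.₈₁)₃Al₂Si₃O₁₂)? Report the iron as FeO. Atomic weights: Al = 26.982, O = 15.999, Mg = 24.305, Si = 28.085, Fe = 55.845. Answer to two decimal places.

Molar mass of (Mg₀.₁₉Fe₀.₈₁)₃Al₂Si₃O₁₂ = 0.57*24.305 + 2.43*55.845 + 2*26.982 + 3*28.085 + 12*15.999 = 479.764 g/mol.
Each formula unit contains 2.43 Fe, equivalent to 2.43/1 = 2.4300 mol FeO.
M(FeO) = 1×55.845 + 1×15.999 = 71.844 g/mol.
Mass of FeO per formula unit = 2.4300 × 71.844 = 174.581 g.
FeO wt% = 174.581 / 479.764 × 100 = 36.39%.

36.39 wt%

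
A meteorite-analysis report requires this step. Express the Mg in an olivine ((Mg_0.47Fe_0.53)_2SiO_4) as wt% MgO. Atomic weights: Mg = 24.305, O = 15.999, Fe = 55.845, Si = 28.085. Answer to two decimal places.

M((Mg_0.47Fe_0.53)_2SiO_4) = 174.123 g/mol; M(MgO) = 40.304 g/mol.
Moles MgO per formula unit = 0.94 Mg ÷ 1 = 0.9400.
MgO fraction = (0.9400 × 40.304) / 174.123 = 37.886/174.123 = 0.2176.

21.76 wt%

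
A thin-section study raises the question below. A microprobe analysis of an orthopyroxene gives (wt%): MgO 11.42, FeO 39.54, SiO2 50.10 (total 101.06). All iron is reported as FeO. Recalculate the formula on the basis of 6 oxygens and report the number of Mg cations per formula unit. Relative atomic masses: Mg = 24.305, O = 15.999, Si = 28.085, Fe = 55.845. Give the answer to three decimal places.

0.680 Mg apfu

MgO (M=40.304): mol = 0.28335; Mg = 0.28335, O = 0.28335.
FeO (M=71.844): mol = 0.55036; Fe = 0.55036, O = 0.55036.
SiO2 (M=60.083): mol = 0.83385; Si = 0.83385, O = 1.66770.
ΣO = 2.50141; factor = 6/ΣO = 2.39865.
Mg apfu = 0.28335 × 2.39865 = 0.680.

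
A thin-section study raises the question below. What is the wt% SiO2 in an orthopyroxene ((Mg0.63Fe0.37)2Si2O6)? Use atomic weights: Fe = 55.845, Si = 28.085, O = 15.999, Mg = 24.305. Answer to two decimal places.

Formula mass = 224.114 g/mol.
2 Si → 2.0000 mol SiO2 per formula unit; M(SiO2) = 60.083, so SiO2 mass = 120.166 g.
120.166/224.114 × 100 = 53.62 wt%.

53.62 wt%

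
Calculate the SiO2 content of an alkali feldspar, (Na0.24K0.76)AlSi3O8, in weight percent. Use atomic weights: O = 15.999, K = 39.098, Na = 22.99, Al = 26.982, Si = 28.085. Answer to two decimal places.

65.67 wt%

Formula mass = 274.461 g/mol.
3 Si → 3.0000 mol SiO2 per formula unit; M(SiO2) = 60.083, so SiO2 mass = 180.249 g.
180.249/274.461 × 100 = 65.67 wt%.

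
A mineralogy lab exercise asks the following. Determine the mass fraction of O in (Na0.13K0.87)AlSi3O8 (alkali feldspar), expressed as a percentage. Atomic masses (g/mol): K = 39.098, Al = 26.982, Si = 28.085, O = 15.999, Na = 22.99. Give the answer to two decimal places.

Formula mass = 0.13×22.99 + 0.87×39.098 + 1×26.982 + 3×28.085 + 8×15.999 = 276.233 g/mol, of which 127.992 g is O.
So O makes up 127.992/276.233 = 0.4633 of the mass, i.e. 46.33%.

46.33 wt%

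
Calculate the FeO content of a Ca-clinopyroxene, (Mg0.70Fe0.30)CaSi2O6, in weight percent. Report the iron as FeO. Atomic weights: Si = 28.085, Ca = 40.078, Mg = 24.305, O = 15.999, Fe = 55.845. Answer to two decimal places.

Molar mass of (Mg0.70Fe0.30)CaSi2O6 = 0.70·24.305 + 0.30·55.845 + 1·40.078 + 2·28.085 + 6·15.999 = 226.009 g/mol.
Each formula unit contains 0.30 Fe, equivalent to 0.30/1 = 0.3000 mol FeO.
M(FeO) = 1×55.845 + 1×15.999 = 71.844 g/mol.
Mass of FeO per formula unit = 0.3000 × 71.844 = 21.553 g.
FeO wt% = 21.553 / 226.009 × 100 = 9.54%.

9.54 wt%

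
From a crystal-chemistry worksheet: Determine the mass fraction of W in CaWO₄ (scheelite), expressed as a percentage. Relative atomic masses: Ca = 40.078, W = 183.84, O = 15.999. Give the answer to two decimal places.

63.85 weight percent

M(CaWO₄) = 287.914 g/mol.
W contributes 1 × 183.84 = 183.840 g per mole.
183.840/287.914 = 0.6385 → 63.85%.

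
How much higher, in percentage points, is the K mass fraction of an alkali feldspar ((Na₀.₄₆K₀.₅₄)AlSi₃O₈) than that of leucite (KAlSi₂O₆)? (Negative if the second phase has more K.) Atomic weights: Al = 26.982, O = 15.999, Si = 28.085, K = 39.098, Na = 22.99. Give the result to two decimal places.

K in (Na₀.₄₆K₀.₅₄)AlSi₃O₈: molar mass 270.917 g/mol; 0.54×39.098 = 21.113 g → 7.79 wt%.
K in KAlSi₂O₆: molar mass 218.244 g/mol; 1×39.098 = 39.098 g → 17.91 wt%.
Difference = 7.79 − 17.91 = -10.12 percentage points.

-10.12 percentage points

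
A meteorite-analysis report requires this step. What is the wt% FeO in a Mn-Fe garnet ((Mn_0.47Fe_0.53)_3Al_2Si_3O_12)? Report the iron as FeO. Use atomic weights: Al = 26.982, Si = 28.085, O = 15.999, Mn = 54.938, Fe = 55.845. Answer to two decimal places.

M((Mn_0.47Fe_0.53)_3Al_2Si_3O_12) = 496.463 g/mol; M(FeO) = 71.844 g/mol.
Moles FeO per formula unit = 1.59 Fe ÷ 1 = 1.5900.
FeO fraction = (1.5900 × 71.844) / 496.463 = 114.232/496.463 = 0.2301.

23.01 wt%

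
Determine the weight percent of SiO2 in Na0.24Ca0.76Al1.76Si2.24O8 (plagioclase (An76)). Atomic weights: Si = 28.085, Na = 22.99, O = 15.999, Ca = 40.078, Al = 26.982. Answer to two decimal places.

Molar mass of Na0.24Ca0.76Al1.76Si2.24O8 = 0.24*22.99 + 0.76*40.078 + 1.76*26.982 + 2.24*28.085 + 8*15.999 = 274.368 g/mol.
Each formula unit contains 2.24 Si, equivalent to 2.24/1 = 2.2400 mol SiO2.
M(SiO2) = 1×28.085 + 2×15.999 = 60.083 g/mol.
Mass of SiO2 per formula unit = 2.2400 × 60.083 = 134.586 g.
SiO2 wt% = 134.586 / 274.368 × 100 = 49.05%.

49.05 wt%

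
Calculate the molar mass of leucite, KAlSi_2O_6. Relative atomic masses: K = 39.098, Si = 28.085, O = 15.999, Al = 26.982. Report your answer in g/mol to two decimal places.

M = 1·39.098 + 1·26.982 + 2·28.085 + 6·15.999

218.24 g/mol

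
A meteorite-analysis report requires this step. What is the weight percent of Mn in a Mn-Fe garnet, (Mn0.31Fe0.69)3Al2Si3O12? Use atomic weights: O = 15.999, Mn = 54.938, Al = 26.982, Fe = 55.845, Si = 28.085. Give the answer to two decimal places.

10.28 wt%

M((Mn0.31Fe0.69)3Al2Si3O12) = 496.898 g/mol.
Mn contributes 0.93 × 54.938 = 51.092 g per mole.
51.092/496.898 = 0.1028 → 10.28%.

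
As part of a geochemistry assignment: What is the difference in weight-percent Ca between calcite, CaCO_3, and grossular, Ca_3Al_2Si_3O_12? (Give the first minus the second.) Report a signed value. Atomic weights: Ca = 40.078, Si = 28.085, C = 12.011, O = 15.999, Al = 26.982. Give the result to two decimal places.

Ca in CaCO_3: molar mass 100.086 g/mol; 1×40.078 = 40.078 g → 40.04 wt%.
Ca in Ca_3Al_2Si_3O_12: molar mass 450.441 g/mol; 3×40.078 = 120.234 g → 26.69 wt%.
Difference = 40.04 − 26.69 = 13.35 percentage points.

13.35 percentage points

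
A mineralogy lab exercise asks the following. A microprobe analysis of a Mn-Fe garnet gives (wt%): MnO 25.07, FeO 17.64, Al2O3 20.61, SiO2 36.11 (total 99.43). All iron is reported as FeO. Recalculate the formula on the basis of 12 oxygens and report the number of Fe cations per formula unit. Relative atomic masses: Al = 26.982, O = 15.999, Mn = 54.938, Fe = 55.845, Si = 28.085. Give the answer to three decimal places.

MnO: 25.07/70.937 = 0.35341 mol → 0.35341 mol Mn, 0.35341 mol O.
FeO: 17.64/71.844 = 0.24553 mol → 0.24553 mol Fe, 0.24553 mol O.
Al2O3: 20.61/101.961 = 0.20214 mol → 0.40428 mol Al, 0.60642 mol O.
SiO2: 36.11/60.083 = 0.60100 mol → 0.60100 mol Si, 1.20200 mol O.
Total oxygen = 2.40736 mol. Normalization factor = 12/2.40736 = 4.98471.
Fe per 12 O = 0.24553 × 4.98471 = 1.224.

1.224 Fe apfu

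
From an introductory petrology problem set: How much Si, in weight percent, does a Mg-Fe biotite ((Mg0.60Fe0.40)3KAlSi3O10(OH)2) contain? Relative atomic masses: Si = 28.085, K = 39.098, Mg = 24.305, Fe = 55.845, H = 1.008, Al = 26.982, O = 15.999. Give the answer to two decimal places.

Molar mass of (Mg0.60Fe0.40)3KAlSi3O10(OH)2: 1.80×24.305 + 1.20×55.845 + 1×39.098 + 1×26.982 + 3×28.085 + 12×15.999 + 2×1.008 = 455.102 g/mol.
Mass of Si per formula unit: 3 × 28.085 = 84.255 g.
Weight fraction Si = 84.255 / 455.102 = 0.1851.

18.51 weight percent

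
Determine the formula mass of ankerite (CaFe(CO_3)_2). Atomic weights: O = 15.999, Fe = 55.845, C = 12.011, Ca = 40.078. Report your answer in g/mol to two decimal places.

215.94 g/mol

M = 1·40.078 + 1·55.845 + 2·12.011 + 6·15.999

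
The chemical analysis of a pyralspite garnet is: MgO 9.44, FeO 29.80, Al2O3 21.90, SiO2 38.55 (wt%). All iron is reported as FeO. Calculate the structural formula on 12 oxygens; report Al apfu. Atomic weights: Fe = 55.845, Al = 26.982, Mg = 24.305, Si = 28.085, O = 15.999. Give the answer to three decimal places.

2.001 Al apfu

MgO: 9.44/40.304 = 0.23422 mol → 0.23422 mol Mg, 0.23422 mol O.
FeO: 29.80/71.844 = 0.41479 mol → 0.41479 mol Fe, 0.41479 mol O.
Al2O3: 21.90/101.961 = 0.21479 mol → 0.42958 mol Al, 0.64437 mol O.
SiO2: 38.55/60.083 = 0.64161 mol → 0.64161 mol Si, 1.28322 mol O.
Total oxygen = 2.57660 mol. Normalization factor = 12/2.57660 = 4.65730.
Al per 12 O = 0.42958 × 4.65730 = 2.001.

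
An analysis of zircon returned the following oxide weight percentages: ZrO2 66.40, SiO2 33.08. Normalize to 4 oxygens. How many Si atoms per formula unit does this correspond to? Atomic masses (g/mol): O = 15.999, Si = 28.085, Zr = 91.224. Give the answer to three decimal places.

1.011 Si apfu

66.40 wt% ZrO2 ÷ 123.222 g/mol = 0.53886 mol, giving 0.53886 Zr and 1.07772 O.
33.08 wt% SiO2 ÷ 60.083 g/mol = 0.55057 mol, giving 0.55057 Si and 1.10114 O.
Oxygen sums to 2.17886; scaling by 4/2.17886 = 1.83582 puts the formula on 4 O.
Si: 0.55057 × 1.83582 = 1.011 atoms per formula unit.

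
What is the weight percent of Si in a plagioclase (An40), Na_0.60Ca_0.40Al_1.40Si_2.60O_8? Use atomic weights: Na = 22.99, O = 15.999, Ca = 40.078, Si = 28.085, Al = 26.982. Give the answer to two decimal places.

27.18 wt%

Molar mass of Na_0.60Ca_0.40Al_1.40Si_2.60O_8: 0.60·22.99 + 0.40·40.078 + 1.40·26.982 + 2.60·28.085 + 8·15.999 = 268.613 g/mol.
Mass of Si per formula unit: 2.60 × 28.085 = 73.021 g.
Weight fraction Si = 73.021 / 268.613 = 0.2718.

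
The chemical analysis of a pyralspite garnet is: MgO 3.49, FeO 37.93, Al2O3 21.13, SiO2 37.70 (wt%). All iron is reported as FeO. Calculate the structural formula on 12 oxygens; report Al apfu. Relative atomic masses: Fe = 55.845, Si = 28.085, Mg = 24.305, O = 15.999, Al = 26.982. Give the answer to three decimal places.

MgO (M=40.304): mol = 0.08659; Mg = 0.08659, O = 0.08659.
FeO (M=71.844): mol = 0.52795; Fe = 0.52795, O = 0.52795.
Al2O3 (M=101.961): mol = 0.20724; Al = 0.41448, O = 0.62172.
SiO2 (M=60.083): mol = 0.62747; Si = 0.62747, O = 1.25494.
ΣO = 2.49120; factor = 12/ΣO = 4.81696.
Al apfu = 0.41448 × 4.81696 = 1.997.

1.997 Al apfu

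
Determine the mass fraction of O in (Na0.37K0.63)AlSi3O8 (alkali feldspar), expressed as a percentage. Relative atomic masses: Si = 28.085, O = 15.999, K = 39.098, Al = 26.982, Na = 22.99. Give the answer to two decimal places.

46.99 weight percent

Formula mass = 0.37*22.99 + 0.63*39.098 + 1*26.982 + 3*28.085 + 8*15.999 = 272.367 g/mol, of which 127.992 g is O.
So O makes up 127.992/272.367 = 0.4699 of the mass, i.e. 46.99%.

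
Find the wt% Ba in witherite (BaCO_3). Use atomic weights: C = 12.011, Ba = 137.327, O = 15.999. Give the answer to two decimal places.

69.59 wt%

Formula mass = 1·137.327 + 1·12.011 + 3·15.999 = 197.335 g/mol, of which 137.327 g is Ba.
So Ba makes up 137.327/197.335 = 0.6959 of the mass, i.e. 69.59%.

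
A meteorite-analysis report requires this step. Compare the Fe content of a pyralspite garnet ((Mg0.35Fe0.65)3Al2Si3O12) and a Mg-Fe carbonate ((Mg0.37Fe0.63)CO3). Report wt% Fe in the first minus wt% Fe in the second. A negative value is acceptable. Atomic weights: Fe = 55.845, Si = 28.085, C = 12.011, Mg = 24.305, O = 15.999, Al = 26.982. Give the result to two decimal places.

-10.33 percentage points

Fe in (Mg0.35Fe0.65)3Al2Si3O12: molar mass 464.625 g/mol; 1.95×55.845 = 108.898 g → 23.44 wt%.
Fe in (Mg0.37Fe0.63)CO3: molar mass 104.183 g/mol; 0.63×55.845 = 35.182 g → 33.77 wt%.
Difference = 23.44 − 33.77 = -10.33 percentage points.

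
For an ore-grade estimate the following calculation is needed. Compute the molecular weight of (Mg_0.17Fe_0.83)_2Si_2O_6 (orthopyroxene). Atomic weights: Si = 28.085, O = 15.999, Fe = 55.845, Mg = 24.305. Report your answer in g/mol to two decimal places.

253.13 g/mol

Mg: 0.34 × 24.305 = 8.2637
Fe: 1.66 × 55.845 = 92.7027
Si: 2 × 28.085 = 56.1700
O: 6 × 15.999 = 95.9940
Summing the contributions gives the formula mass.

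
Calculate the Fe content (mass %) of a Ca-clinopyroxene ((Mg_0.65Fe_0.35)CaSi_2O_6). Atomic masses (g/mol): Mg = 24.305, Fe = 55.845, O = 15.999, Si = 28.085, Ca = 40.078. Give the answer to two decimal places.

M((Mg_0.65Fe_0.35)CaSi_2O_6) = 227.586 g/mol.
Fe contributes 0.35 × 55.845 = 19.546 g per mole.
19.546/227.586 = 0.0859 → 8.59%.

8.59 mass %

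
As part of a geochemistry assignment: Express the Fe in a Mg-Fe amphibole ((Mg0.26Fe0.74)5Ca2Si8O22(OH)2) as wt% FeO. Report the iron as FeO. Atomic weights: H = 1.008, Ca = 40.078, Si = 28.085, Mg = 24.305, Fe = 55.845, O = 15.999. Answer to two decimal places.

28.61 wt%

Formula mass = 929.051 g/mol.
3.70 Fe → 3.7000 mol FeO per formula unit; M(FeO) = 71.844, so FeO mass = 265.823 g.
265.823/929.051 × 100 = 28.61 wt%.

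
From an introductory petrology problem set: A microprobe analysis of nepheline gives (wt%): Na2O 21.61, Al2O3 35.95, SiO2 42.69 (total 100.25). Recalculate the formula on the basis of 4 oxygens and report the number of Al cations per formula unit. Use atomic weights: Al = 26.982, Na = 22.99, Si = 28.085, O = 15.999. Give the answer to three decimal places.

0.998 Al apfu

21.61 wt% Na2O ÷ 61.979 g/mol = 0.34867 mol, giving 0.69734 Na and 0.34867 O.
35.95 wt% Al2O3 ÷ 101.961 g/mol = 0.35259 mol, giving 0.70518 Al and 1.05777 O.
42.69 wt% SiO2 ÷ 60.083 g/mol = 0.71052 mol, giving 0.71052 Si and 1.42104 O.
Oxygen sums to 2.82748; scaling by 4/2.82748 = 1.41469 puts the formula on 4 O.
Al: 0.70518 × 1.41469 = 0.998 atoms per formula unit.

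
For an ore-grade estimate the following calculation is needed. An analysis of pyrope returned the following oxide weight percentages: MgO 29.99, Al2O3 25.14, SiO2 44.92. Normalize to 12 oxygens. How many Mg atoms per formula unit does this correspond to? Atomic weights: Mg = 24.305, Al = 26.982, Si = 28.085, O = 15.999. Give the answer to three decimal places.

29.99 wt% MgO ÷ 40.304 g/mol = 0.74409 mol, giving 0.74409 Mg and 0.74409 O.
25.14 wt% Al2O3 ÷ 101.961 g/mol = 0.24656 mol, giving 0.49312 Al and 0.73968 O.
44.92 wt% SiO2 ÷ 60.083 g/mol = 0.74763 mol, giving 0.74763 Si and 1.49526 O.
Oxygen sums to 2.97903; scaling by 12/2.97903 = 4.02816 puts the formula on 12 O.
Mg: 0.74409 × 4.02816 = 2.997 atoms per formula unit.

2.997 Mg apfu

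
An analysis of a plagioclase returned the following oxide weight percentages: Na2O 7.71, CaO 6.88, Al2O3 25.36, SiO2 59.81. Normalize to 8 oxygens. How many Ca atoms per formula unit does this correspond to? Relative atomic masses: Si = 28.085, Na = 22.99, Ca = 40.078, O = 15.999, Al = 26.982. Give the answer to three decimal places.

0.329 Ca apfu

Na2O: 7.71/61.979 = 0.12440 mol → 0.24880 mol Na, 0.12440 mol O.
CaO: 6.88/56.077 = 0.12269 mol → 0.12269 mol Ca, 0.12269 mol O.
Al2O3: 25.36/101.961 = 0.24872 mol → 0.49744 mol Al, 0.74616 mol O.
SiO2: 59.81/60.083 = 0.99546 mol → 0.99546 mol Si, 1.99092 mol O.
Total oxygen = 2.98417 mol. Normalization factor = 8/2.98417 = 2.68081.
Ca per 8 O = 0.12269 × 2.68081 = 0.329.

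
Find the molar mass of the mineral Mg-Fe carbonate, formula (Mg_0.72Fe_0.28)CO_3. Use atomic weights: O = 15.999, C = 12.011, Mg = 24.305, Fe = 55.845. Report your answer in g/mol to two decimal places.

Mg: 0.72 × 24.305 = 17.4996
Fe: 0.28 × 55.845 = 15.6366
C: 1 × 12.011 = 12.0110
O: 3 × 15.999 = 47.9970
Summing the contributions gives the formula mass.

93.14 g/mol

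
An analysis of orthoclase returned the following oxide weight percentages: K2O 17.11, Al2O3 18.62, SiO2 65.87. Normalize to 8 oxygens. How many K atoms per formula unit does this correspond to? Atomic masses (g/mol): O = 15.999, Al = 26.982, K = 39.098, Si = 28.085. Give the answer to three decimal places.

17.11 wt% K2O ÷ 94.195 g/mol = 0.18164 mol, giving 0.36328 K and 0.18164 O.
18.62 wt% Al2O3 ÷ 101.961 g/mol = 0.18262 mol, giving 0.36524 Al and 0.54786 O.
65.87 wt% SiO2 ÷ 60.083 g/mol = 1.09632 mol, giving 1.09632 Si and 2.19264 O.
Oxygen sums to 2.92214; scaling by 8/2.92214 = 2.73772 puts the formula on 8 O.
K: 0.36328 × 2.73772 = 0.995 atoms per formula unit.

0.995 K apfu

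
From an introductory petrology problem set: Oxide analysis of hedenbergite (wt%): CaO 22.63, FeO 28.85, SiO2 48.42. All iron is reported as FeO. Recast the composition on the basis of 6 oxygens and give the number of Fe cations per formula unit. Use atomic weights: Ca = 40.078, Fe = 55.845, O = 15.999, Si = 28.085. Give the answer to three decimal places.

0.997 Fe apfu

CaO: 22.63/56.077 = 0.40355 mol → 0.40355 mol Ca, 0.40355 mol O.
FeO: 28.85/71.844 = 0.40156 mol → 0.40156 mol Fe, 0.40156 mol O.
SiO2: 48.42/60.083 = 0.80589 mol → 0.80589 mol Si, 1.61178 mol O.
Total oxygen = 2.41689 mol. Normalization factor = 6/2.41689 = 2.48253.
Fe per 6 O = 0.40156 × 2.48253 = 0.997.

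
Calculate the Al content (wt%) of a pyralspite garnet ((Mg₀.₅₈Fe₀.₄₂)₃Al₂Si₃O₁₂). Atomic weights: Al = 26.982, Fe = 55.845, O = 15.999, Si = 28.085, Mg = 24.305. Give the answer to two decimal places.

Molar mass of (Mg₀.₅₈Fe₀.₄₂)₃Al₂Si₃O₁₂: 1.74*24.305 + 1.26*55.845 + 2*26.982 + 3*28.085 + 12*15.999 = 442.862 g/mol.
Mass of Al per formula unit: 2 × 26.982 = 53.964 g.
Weight fraction Al = 53.964 / 442.862 = 0.1219.

12.19 wt%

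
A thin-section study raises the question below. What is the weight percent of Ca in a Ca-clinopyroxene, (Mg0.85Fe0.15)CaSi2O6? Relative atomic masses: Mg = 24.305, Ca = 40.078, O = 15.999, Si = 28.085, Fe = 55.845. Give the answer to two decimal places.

Formula mass = 0.85·24.305 + 0.15·55.845 + 1·40.078 + 2·28.085 + 6·15.999 = 221.278 g/mol, of which 40.078 g is Ca.
So Ca makes up 40.078/221.278 = 0.1811 of the mass, i.e. 18.11%.

18.11 weight percent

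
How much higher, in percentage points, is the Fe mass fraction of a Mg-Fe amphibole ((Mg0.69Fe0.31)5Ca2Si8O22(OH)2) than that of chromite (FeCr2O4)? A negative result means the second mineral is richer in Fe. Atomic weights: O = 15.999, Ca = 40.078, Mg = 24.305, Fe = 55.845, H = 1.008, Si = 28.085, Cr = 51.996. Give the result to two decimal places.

First mineral: 86.560 g Fe in 861.240 g formula = 10.05 wt% Fe.
Second mineral: 55.845 g Fe in 223.833 g formula = 24.95 wt% Fe.
10.05% − 24.95% gives a difference of -14.90 percentage points.

-14.90 percentage points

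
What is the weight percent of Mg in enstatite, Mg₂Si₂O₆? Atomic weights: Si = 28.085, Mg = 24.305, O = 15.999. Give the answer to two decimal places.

24.21 wt%

Molar mass of Mg₂Si₂O₆: 2·24.305 + 2·28.085 + 6·15.999 = 200.774 g/mol.
Mass of Mg per formula unit: 2 × 24.305 = 48.610 g.
Weight fraction Mg = 48.610 / 200.774 = 0.2421.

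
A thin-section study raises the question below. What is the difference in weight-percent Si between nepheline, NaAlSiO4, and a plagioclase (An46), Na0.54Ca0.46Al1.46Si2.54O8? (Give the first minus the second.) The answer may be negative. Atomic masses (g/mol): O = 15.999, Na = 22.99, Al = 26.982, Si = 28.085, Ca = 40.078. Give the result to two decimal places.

-6.69 percentage points

First mineral: 28.085 g Si in 142.053 g formula = 19.77 wt% Si.
Second mineral: 71.336 g Si in 269.572 g formula = 26.46 wt% Si.
19.77% − 26.46% gives a difference of -6.69 percentage points.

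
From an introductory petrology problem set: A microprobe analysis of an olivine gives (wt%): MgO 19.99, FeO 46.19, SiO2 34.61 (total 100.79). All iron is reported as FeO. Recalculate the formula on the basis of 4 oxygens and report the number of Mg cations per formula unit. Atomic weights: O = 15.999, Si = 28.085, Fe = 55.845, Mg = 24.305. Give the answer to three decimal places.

MgO: 19.99/40.304 = 0.49598 mol → 0.49598 mol Mg, 0.49598 mol O.
FeO: 46.19/71.844 = 0.64292 mol → 0.64292 mol Fe, 0.64292 mol O.
SiO2: 34.61/60.083 = 0.57604 mol → 0.57604 mol Si, 1.15208 mol O.
Total oxygen = 2.29098 mol. Normalization factor = 4/2.29098 = 1.74598.
Mg per 4 O = 0.49598 × 1.74598 = 0.866.

0.866 Mg apfu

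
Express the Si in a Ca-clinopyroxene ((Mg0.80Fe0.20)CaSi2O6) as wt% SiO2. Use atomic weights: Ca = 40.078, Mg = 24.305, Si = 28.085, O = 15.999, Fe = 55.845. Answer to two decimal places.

Molar mass of (Mg0.80Fe0.20)CaSi2O6 = 0.80*24.305 + 0.20*55.845 + 1*40.078 + 2*28.085 + 6*15.999 = 222.855 g/mol.
Each formula unit contains 2 Si, equivalent to 2/1 = 2.0000 mol SiO2.
M(SiO2) = 1×28.085 + 2×15.999 = 60.083 g/mol.
Mass of SiO2 per formula unit = 2.0000 × 60.083 = 120.166 g.
SiO2 wt% = 120.166 / 222.855 × 100 = 53.92%.

53.92 wt%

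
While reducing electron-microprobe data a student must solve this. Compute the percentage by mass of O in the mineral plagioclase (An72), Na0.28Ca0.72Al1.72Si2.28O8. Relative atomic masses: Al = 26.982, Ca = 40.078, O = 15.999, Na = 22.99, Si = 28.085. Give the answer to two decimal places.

Formula mass = 0.28×22.99 + 0.72×40.078 + 1.72×26.982 + 2.28×28.085 + 8×15.999 = 273.728 g/mol, of which 127.992 g is O.
So O makes up 127.992/273.728 = 0.4676 of the mass, i.e. 46.76%.

46.76 wt%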